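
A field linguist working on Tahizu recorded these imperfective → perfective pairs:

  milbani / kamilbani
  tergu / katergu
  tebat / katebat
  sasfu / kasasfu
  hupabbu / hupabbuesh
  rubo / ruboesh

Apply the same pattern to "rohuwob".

rohuwobesh

hupabbu and sasfu both end in -u yet inflect differently (hupabbuesh, kasasfu), so the final letter is not what conditions the rule; the first letter is.
"rohuwob" begins with r-. The one such stem in the data (rubo → ruboesh) adds -esh, so the same rule applies.
The other pattern: stems beginning with m-, s- or t- add the prefix ka-.
So rohuwob → rohuwobesh.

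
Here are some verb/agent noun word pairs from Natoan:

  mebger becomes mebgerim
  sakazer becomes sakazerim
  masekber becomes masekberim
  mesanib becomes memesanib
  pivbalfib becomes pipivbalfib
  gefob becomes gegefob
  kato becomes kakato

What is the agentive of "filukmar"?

mebger and mesanib both begin with m- yet inflect differently (mebgerim, memesanib), so the first letter is not what conditions the rule; the final letter is.
"filukmar" ends in -r. The stems ending in -r (mebger → mebgerim, sakazer → sakazerim, masekber → masekberim) add -im.
The other pattern: stems ending in -b or -o repeat the first consonant+vowel as a prefix.
So filukmar → filukmarim.

filukmarim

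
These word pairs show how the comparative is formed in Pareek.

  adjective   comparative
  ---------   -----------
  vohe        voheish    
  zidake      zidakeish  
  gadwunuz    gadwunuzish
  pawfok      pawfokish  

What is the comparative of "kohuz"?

kohuzish

Every pair shown (vohe → voheish, zidake → zidakeish, gadwunuz → gadwunuzish, …) follows the same rule: add -ish.
So kohuz → kohuzish.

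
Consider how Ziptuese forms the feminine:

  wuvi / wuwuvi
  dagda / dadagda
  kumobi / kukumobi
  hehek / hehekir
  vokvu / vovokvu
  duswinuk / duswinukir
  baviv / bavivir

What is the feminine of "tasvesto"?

vokvu and duswinuk both have last vowel 'u' yet inflect differently (vovokvu, duswinukir), so the last vowel is not what conditions the rule; whether the stem ends in a vowel or a consonant is.
"tasvesto" ends in a vowel. The stems ending in a vowel (dagda → dadagda, vokvu → vovokvu, kumobi → kukumobi) repeat the first consonant+vowel as a prefix.
The other pattern: stems ending in a consonant add -ir.
So tasvesto → tatasvesto.

tatasvesto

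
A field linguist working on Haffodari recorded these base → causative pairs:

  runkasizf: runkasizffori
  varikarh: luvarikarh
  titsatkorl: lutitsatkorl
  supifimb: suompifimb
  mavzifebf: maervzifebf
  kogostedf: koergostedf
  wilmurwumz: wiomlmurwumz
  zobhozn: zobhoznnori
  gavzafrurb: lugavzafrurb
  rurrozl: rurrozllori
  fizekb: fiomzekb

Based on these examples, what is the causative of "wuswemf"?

supifimb and gavzafrurb both end in -b yet inflect differently (suompifimb, lugavzafrurb), so the final letter is not what conditions the rule; the second-to-last letter is.
"wuswemf" has second-to-last letter 'm'. The stems whose second-to-last letter is 'm' (supifimb → suompifimb, wilmurwumz → wiomlmurwumz) insert -om- after the first vowel.
So wuswemf → wuomswemf.

wuomswemf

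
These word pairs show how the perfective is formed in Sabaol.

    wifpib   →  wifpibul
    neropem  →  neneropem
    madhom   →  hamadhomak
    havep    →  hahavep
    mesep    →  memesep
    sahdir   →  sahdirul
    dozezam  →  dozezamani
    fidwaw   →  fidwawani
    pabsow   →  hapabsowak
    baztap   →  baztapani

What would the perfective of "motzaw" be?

motzawani

baztap and havep both end in -p yet inflect differently (baztapani, hahavep), so the final letter is not what conditions the rule; the last vowel is.
"motzaw" has last vowel 'a'. The stems whose last vowel is 'a' (fidwaw → fidwawani, baztap → baztapani, dozezam → dozezamani) add -ani.
The other patterns: stems whose last vowel is 'e' repeat the first consonant+vowel as a prefix; stems whose last vowel is 'i' add -ul; stems whose last vowel is 'o' add ha- … -ak around the stem.
So motzaw → motzawani.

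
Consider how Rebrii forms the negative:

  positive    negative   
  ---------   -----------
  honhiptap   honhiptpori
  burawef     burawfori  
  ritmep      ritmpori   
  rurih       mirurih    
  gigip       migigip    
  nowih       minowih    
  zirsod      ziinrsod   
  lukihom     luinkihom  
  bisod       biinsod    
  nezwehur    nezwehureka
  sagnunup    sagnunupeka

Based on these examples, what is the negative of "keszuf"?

keszufeka

"keszuf" has last vowel 'u'. The stems whose last vowel is 'u' (nezwehur → nezwehureka, sagnunup → sagnunupeka) add -eka.
The other patterns: stems whose last vowel is 'a' or 'e' delete the last vowel and add -ori; stems whose last vowel is 'i' add the prefix mi-; stems whose last vowel is 'o' insert -in- after the first vowel.
So keszuf → keszufeka.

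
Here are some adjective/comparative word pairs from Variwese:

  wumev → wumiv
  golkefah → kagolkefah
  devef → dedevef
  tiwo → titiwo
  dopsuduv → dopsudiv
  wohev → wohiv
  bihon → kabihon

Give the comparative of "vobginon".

wumev and devef both have last vowel 'e' yet inflect differently (wumiv, dedevef), so the last vowel is not what conditions the rule; the final letter is.
"vobginon" ends in -n. The one such stem in the data (bihon → kabihon) adds the prefix ka-, so the same rule applies.
The other patterns: stems ending in -v change the last vowel to 'i'; stems ending in -f or -o repeat the first consonant+vowel as a prefix.
So vobginon → kavobginon.

kavobginon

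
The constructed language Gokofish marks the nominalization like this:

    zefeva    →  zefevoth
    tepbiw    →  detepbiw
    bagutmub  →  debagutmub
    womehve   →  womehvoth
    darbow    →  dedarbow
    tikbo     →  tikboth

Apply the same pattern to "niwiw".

"niwiw" ends in a consonant. The stems ending in a consonant (darbow → dedarbow, bagutmub → debagutmub, tepbiw → detepbiw) add the prefix de-.
So niwiw → deniwiw.

deniwiw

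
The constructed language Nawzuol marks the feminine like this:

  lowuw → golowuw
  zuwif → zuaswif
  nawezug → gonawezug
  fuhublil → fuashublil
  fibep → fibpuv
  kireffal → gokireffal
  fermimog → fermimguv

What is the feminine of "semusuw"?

gosemusuw

"semusuw" has last vowel 'u'. The stems whose last vowel is 'u' (nawezug → gonawezug, lowuw → golowuw) add the prefix go-.
The other patterns: stems whose last vowel is 'e' or 'o' delete the last vowel and add -uv; stems whose last vowel is 'i' insert -as- after the first vowel.
So semusuw → gosemusuw.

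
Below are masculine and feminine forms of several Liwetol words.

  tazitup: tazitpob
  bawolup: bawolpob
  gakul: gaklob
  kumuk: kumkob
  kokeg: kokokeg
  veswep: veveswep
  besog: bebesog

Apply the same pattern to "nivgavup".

bawolup and veswep both end in -p yet inflect differently (bawolpob, veveswep), so the final letter is not what conditions the rule; the last vowel is.
"nivgavup" has last vowel 'u'. The stems whose last vowel is 'u' (bawolup → bawolpob, gakul → gaklob, tazitup → tazitpob) delete the last vowel and add -ob.
The other pattern: stems whose last vowel is 'e' or 'o' repeat the first consonant+vowel as a prefix.
So nivgavup → nivgavpob.

nivgavpob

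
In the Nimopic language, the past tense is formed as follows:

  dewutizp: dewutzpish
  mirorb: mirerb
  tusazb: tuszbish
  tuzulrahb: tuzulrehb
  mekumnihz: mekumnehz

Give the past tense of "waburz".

waberz

tusazb and tuzulrahb both end in -b yet inflect differently (tuszbish, tuzulrehb), so the final letter is not what conditions the rule; the second-to-last letter is.
"waburz" has second-to-last letter 'r'. The one such stem in the data (mirorb → mirerb) changes the last vowel to 'e' (as do mekumnihz, tuzulrahb), so the same rule applies.
The other pattern: stems whose second-to-last letter is 'z' delete the last vowel and add -ish.
So waburz → waberz.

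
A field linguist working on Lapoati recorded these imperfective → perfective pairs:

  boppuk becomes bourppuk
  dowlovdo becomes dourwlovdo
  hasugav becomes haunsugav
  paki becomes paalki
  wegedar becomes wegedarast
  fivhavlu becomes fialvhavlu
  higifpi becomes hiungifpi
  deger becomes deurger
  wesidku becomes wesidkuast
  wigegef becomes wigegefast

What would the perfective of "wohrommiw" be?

wohrommiwast

higifpi and paki both end in -i yet inflect differently (hiungifpi, paalki), so the final letter is not what conditions the rule; the first letter is.
"wohrommiw" begins with w-. The stems beginning with w- (wesidku → wesidkuast, wegedar → wegedarast, wigegef → wigegefast) add -ast.
The other patterns: stems beginning with h- insert -un- after the first vowel; stems beginning with f- or p- insert -al- after the first vowel; stems beginning with b- or d- insert -ur- after the first vowel.
So wohrommiw → wohrommiwast.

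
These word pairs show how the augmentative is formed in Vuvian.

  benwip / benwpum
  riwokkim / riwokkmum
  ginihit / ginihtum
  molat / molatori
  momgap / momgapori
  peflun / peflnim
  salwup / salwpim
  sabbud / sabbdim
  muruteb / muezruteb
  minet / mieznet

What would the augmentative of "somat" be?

somatori

ginihit and molat both end in -t yet inflect differently (ginihtum, molatori), so the final letter is not what conditions the rule; the last vowel is.
"somat" has last vowel 'a'. The stems whose last vowel is 'a' (molat → molatori, momgap → momgapori) add -ori.
The other patterns: stems whose last vowel is 'i' delete the last vowel and add -um; stems whose last vowel is 'u' delete the last vowel and add -im; stems whose last vowel is 'e' insert -ez- after the first vowel.
So somat → somatori.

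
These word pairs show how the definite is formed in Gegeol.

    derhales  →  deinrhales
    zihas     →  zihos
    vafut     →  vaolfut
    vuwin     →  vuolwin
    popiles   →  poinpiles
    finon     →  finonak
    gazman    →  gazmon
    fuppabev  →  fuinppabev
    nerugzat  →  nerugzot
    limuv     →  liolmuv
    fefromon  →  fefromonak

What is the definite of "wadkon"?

wadkonak

fuppabev and limuv both end in -v yet inflect differently (fuinppabev, liolmuv), so the final letter is not what conditions the rule; the last vowel is.
"wadkon" has last vowel 'o'. The stems whose last vowel is 'o' (finon → finonak, fefromon → fefromonak) add -ak.
The other patterns: stems whose last vowel is 'e' insert -in- after the first vowel; stems whose last vowel is 'i' or 'u' insert -ol- after the first vowel; stems whose last vowel is 'a' change the last vowel to 'o'.
So wadkon → wadkonak.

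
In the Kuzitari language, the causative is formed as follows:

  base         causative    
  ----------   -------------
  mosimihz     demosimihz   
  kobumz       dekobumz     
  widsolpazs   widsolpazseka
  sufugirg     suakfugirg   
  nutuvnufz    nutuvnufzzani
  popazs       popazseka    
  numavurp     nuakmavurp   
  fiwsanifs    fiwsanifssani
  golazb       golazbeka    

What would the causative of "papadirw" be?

paakpadirw

nutuvnufz and mosimihz both end in -z yet inflect differently (nutuvnufzzani, demosimihz), so the final letter is not what conditions the rule; the second-to-last letter is.
"papadirw" has second-to-last letter 'r'. The stems whose second-to-last letter is 'r' (sufugirg → suakfugirg, numavurp → nuakmavurp) insert -ak- after the first vowel.
The other patterns: stems whose second-to-last letter is 'f' double the final consonant and add -ani; stems whose second-to-last letter is 'h' or 'm' add the prefix de-; stems whose second-to-last letter is 'z' add -eka.
So papadirw → paakpadirw.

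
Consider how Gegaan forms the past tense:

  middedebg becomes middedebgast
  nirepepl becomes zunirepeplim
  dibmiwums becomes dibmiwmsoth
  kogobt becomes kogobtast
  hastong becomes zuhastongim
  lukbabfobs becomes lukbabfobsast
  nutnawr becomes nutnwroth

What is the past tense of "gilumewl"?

gilumwloth

"gilumewl" has second-to-last letter 'w'. The one such stem in the data (nutnawr → nutnwroth) deletes the last vowel and adds -oth (as does dibmiwums), so the same rule applies.
The other patterns: stems whose second-to-last letter is 'n' or 'p' add zu- … -im around the stem; stems whose second-to-last letter is 'b' add -ast.
So gilumewl → gilumwloth.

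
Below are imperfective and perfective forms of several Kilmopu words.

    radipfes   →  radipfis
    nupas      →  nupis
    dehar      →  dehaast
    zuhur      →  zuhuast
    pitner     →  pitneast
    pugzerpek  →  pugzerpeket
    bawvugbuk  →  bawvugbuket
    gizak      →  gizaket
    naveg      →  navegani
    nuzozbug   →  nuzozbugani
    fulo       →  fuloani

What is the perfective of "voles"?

volis

nupas and dehar both have last vowel 'a' yet inflect differently (nupis, dehaast), so the last vowel is not what conditions the rule; the final letter is.
"voles" ends in -s. The stems ending in -s (radipfes → radipfis, nupas → nupis) change the last vowel to 'i'.
The other patterns: stems ending in -r drop the final letter and add -ast; stems ending in -k add -et; stems ending in -g or -o add -ani.
So voles → volis.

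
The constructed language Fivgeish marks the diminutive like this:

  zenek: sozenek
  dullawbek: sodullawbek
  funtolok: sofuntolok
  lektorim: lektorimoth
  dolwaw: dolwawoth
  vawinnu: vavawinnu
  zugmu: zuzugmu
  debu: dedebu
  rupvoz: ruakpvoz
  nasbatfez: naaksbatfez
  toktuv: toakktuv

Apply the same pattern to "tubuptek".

sotubuptek

"tubuptek" ends in -k. The stems ending in -k (zenek → sozenek, dullawbek → sodullawbek, funtolok → sofuntolok) add the prefix so-.
The other patterns: stems ending in -m or -w add -oth; stems ending in -u repeat the first consonant+vowel as a prefix; stems ending in -v or -z insert -ak- after the first vowel.
So tubuptek → sotubuptek.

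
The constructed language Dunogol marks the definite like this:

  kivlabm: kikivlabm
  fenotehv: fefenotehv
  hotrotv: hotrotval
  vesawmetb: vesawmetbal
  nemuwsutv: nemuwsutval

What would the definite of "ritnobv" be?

riritnobv

fenotehv and hotrotv both end in -v yet inflect differently (fefenotehv, hotrotval), so the final letter is not what conditions the rule; the second-to-last letter is.
"ritnobv" has second-to-last letter 'b'. The one such stem in the data (kivlabm → kikivlabm) repeats the first consonant+vowel as a prefix (as does fenotehv), so the same rule applies.
So ritnobv → riritnobv.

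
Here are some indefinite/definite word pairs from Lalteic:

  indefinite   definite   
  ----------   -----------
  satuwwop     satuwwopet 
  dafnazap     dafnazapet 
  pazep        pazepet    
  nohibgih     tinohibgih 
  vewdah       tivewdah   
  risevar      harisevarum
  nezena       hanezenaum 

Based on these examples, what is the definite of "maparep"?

"maparep" ends in -p. The stems ending in -p (satuwwop → satuwwopet, dafnazap → dafnazapet, pazep → pazepet) add -et.
The other patterns: stems ending in -h add the prefix ti-; stems ending in -a or -r add ha- … -um around the stem.
So maparep → maparepet.

maparepet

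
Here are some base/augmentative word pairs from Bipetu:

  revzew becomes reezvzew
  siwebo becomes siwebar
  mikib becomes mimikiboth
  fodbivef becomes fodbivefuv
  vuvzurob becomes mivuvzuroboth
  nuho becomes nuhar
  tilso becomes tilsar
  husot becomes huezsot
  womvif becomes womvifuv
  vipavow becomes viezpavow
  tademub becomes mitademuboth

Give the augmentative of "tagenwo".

mikib and womvif both have last vowel 'i' yet inflect differently (mimikiboth, womvifuv), so the last vowel is not what conditions the rule; the final letter is.
"tagenwo" ends in -o. The stems ending in -o (siwebo → siwebar, nuho → nuhar, tilso → tilsar) drop the final letter and add -ar.
The other patterns: stems ending in -b add mi- … -oth around the stem; stems ending in -f add -uv; stems ending in -t or -w insert -ez- after the first vowel.
So tagenwo → tagenwar.

tagenwar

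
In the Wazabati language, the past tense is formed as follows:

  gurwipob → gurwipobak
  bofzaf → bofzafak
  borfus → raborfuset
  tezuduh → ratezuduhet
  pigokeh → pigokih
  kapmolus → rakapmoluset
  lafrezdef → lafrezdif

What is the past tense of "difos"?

difosak

"difos" has last vowel 'o'. The one such stem in the data (gurwipob → gurwipobak) adds -ak, so the same rule applies.
So difos → difosak.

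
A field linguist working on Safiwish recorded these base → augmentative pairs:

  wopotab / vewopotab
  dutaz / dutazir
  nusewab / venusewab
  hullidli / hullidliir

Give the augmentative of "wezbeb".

"wezbeb" ends in -b. The stems ending in -b (wopotab → vewopotab, nusewab → venusewab) add the prefix ve-.
The other pattern: stems ending in -i or -z add -ir.
So wezbeb → vewezbeb.

vewezbeb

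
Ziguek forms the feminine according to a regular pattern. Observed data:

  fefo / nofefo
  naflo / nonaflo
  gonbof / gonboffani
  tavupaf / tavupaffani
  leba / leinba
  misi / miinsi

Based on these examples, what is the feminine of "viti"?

fefo and gonbof both have last vowel 'o' yet inflect differently (nofefo, gonboffani), so the last vowel is not what conditions the rule; the final letter is.
"viti" ends in -i. The one such stem in the data (misi → miinsi) inserts -in- after the first vowel (as does leba), so the same rule applies.
The other patterns: stems ending in -o add the prefix no-; stems ending in -f double the final consonant and add -ani.
So viti → viinti.

viinti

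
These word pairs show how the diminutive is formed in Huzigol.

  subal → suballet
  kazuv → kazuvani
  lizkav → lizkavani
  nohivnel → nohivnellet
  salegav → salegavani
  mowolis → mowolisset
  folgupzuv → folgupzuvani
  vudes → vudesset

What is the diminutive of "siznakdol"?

"siznakdol" ends in -l. The stems ending in -l (nohivnel → nohivnellet, subal → suballet) double the final consonant and add -et.
So siznakdol → siznakdollet.

siznakdollet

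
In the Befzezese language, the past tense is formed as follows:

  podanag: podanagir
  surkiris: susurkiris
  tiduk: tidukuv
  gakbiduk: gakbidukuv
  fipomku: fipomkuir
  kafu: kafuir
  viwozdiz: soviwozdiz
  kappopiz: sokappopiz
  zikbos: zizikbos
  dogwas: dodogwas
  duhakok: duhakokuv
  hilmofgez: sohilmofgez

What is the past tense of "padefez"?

"padefez" ends in -z. The stems ending in -z (viwozdiz → soviwozdiz, kappopiz → sokappopiz, hilmofgez → sohilmofgez) add the prefix so-.
The other patterns: stems ending in -k add -uv; stems ending in -s repeat the first consonant+vowel as a prefix; stems ending in -g or -u add -ir.
So padefez → sopadefez.

sopadefez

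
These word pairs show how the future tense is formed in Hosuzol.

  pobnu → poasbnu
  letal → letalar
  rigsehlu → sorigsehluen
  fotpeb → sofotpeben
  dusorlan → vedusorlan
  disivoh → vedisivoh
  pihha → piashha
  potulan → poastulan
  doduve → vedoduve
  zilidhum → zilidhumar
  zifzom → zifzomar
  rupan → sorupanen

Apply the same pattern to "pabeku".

potulan and dusorlan both end in -n yet inflect differently (poastulan, vedusorlan), so the final letter is not what conditions the rule; the first letter is.
"pabeku" begins with p-. The stems beginning with p- (pobnu → poasbnu, potulan → poastulan, pihha → piashha) insert -as- after the first vowel.
The other patterns: stems beginning with l- or z- add -ar; stems beginning with d- add the prefix ve-; stems beginning with f- or r- add so- … -en around the stem.
So pabeku → paasbeku.

paasbeku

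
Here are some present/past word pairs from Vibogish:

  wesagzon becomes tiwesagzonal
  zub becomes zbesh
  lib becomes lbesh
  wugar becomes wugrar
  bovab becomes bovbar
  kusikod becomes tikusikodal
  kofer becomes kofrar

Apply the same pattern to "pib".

lib and bovab both end in -b yet inflect differently (lbesh, bovbar), so the final letter is not what conditions the rule; the number of vowels is.
"pib" has 1 vowel. The stems with 1 vowel (lib → lbesh, zub → zbesh) delete the last vowel and add -esh.
So pib → pbesh.

pbesh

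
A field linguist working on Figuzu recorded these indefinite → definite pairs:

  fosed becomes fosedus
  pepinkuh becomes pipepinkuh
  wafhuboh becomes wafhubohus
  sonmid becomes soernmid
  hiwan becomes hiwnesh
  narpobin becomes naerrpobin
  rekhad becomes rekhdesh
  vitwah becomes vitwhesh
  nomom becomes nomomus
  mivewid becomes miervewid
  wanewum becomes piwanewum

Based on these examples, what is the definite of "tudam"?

vitwah and pepinkuh both end in -h yet inflect differently (vitwhesh, pipepinkuh), so the final letter is not what conditions the rule; the last vowel is.
"tudam" has last vowel 'a'. The stems whose last vowel is 'a' (rekhad → rekhdesh, vitwah → vitwhesh, hiwan → hiwnesh) delete the last vowel and add -esh.
So tudam → tudmesh.

tudmesh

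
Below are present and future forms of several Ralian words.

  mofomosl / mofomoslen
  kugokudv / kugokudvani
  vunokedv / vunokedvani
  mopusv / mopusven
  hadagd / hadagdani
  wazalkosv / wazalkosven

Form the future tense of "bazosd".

bazosden

"bazosd" has second-to-last letter 's'. The stems whose second-to-last letter is 's' (wazalkosv → wazalkosven, mopusv → mopusven, mofomosl → mofomoslen) add -en.
The other pattern: stems whose second-to-last letter is 'd' or 'g' add -ani.
So bazosd → bazosden.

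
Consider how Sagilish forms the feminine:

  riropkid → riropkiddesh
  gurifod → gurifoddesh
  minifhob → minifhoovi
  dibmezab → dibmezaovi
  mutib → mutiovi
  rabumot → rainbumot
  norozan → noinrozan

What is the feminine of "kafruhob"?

kafruhoovi

"kafruhob" ends in -b. The stems ending in -b (minifhob → minifhoovi, dibmezab → dibmezaovi, mutib → mutiovi) drop the final letter and add -ovi.
So kafruhob → kafruhoovi.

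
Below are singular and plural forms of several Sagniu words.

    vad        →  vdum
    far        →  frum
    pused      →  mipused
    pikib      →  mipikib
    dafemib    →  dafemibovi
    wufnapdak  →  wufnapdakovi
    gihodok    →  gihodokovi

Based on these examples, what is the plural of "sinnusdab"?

sinnusdabovi

"sinnusdab" has 3 vowels. The stems with 3 vowels (dafemib → dafemibovi, wufnapdak → wufnapdakovi, gihodok → gihodokovi) add -ovi.
So sinnusdab → sinnusdabovi.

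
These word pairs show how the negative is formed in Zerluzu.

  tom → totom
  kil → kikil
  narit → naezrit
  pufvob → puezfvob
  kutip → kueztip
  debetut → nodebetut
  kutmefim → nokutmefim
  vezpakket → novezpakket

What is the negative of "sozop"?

soezzop

narit and debetut both end in -t yet inflect differently (naezrit, nodebetut), so the final letter is not what conditions the rule; the number of vowels is.
"sozop" has 2 vowels. The stems with 2 vowels (narit → naezrit, pufvob → puezfvob, kutip → kueztip) insert -ez- after the first vowel.
The other patterns: stems with 1 vowel repeat the first consonant+vowel as a prefix; stems with 3 vowels add the prefix no-.
So sozop → soezzop.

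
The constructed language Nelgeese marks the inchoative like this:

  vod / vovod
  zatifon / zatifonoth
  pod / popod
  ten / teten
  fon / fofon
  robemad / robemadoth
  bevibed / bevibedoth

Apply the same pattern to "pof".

zatifon and ten both end in -n yet inflect differently (zatifonoth, teten), so the final letter is not what conditions the rule; the number of vowels is.
"pof" has 1 vowel. The stems with 1 vowel (ten → teten, pod → popod, fon → fofon) repeat the first consonant+vowel as a prefix.
The other pattern: stems with 3 vowels add -oth.
So pof → popof.

popof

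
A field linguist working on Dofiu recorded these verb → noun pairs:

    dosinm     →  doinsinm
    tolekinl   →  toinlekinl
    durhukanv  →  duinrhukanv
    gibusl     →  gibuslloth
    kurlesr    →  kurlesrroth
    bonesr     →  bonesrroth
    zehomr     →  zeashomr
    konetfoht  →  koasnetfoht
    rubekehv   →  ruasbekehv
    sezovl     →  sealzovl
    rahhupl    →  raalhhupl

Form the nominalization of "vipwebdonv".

viinpwebdonv

tolekinl and gibusl both end in -l yet inflect differently (toinlekinl, gibuslloth), so the final letter is not what conditions the rule; the second-to-last letter is.
"vipwebdonv" has second-to-last letter 'n'. The stems whose second-to-last letter is 'n' (dosinm → doinsinm, tolekinl → toinlekinl, durhukanv → duinrhukanv) insert -in- after the first vowel.
So vipwebdonv → viinpwebdonv.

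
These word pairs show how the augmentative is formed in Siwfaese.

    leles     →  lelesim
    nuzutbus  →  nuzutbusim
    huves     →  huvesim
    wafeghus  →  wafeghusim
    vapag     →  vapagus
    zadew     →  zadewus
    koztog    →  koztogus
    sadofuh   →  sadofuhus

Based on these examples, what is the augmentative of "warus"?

"warus" ends in -s. The stems ending in -s (leles → lelesim, nuzutbus → nuzutbusim, huves → huvesim) add -im.
So warus → warusim.

warusim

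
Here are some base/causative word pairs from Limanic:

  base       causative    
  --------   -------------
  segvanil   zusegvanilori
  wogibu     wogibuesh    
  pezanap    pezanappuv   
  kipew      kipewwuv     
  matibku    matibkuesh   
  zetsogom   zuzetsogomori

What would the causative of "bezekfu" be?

bezekfuesh

pezanap and matibku both have 3 vowels yet inflect differently (pezanappuv, matibkuesh), so the number of vowels is not what conditions the rule; the final letter is.
"bezekfu" ends in -u. The stems ending in -u (matibku → matibkuesh, wogibu → wogibuesh) add -esh.
So bezekfu → bezekfuesh.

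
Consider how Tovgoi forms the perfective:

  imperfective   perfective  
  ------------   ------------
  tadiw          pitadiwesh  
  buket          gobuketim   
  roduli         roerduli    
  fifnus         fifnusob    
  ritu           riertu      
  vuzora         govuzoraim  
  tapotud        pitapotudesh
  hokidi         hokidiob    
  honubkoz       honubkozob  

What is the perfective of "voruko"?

"voruko" begins with v-. The one such stem in the data (vuzora → govuzoraim) adds go- … -im around the stem, so the same rule applies.
So voruko → govorukoim.

govorukoim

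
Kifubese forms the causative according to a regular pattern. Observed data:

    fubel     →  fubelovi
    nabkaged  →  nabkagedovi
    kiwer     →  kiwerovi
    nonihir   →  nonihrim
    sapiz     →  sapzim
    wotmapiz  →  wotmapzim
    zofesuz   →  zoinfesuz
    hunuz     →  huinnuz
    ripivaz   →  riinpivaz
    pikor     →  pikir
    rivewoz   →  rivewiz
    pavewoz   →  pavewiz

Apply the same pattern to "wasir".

wasrim

kiwer and nonihir both end in -r yet inflect differently (kiwerovi, nonihrim), so the final letter is not what conditions the rule; the last vowel is.
"wasir" has last vowel 'i'. The stems whose last vowel is 'i' (nonihir → nonihrim, sapiz → sapzim, wotmapiz → wotmapzim) delete the last vowel and add -im.
The other patterns: stems whose last vowel is 'e' add -ovi; stems whose last vowel is 'a' or 'u' insert -in- after the first vowel; stems whose last vowel is 'o' change the last vowel to 'i'.
So wasir → wasrim.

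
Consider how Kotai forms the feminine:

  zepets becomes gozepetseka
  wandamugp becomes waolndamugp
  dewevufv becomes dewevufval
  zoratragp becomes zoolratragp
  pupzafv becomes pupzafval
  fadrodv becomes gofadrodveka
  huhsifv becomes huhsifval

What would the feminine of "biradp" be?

"biradp" has second-to-last letter 'd'. The one such stem in the data (fadrodv → gofadrodveka) adds go- … -eka around the stem, so the same rule applies.
So biradp → gobiradpeka.

gobiradpeka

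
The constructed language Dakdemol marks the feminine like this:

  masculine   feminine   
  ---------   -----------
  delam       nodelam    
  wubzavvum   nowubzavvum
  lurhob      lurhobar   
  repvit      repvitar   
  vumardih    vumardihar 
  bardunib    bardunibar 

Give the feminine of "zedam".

nozedam

delam and lurhob both have 2 vowels yet inflect differently (nodelam, lurhobar), so the number of vowels is not what conditions the rule; the final letter is.
"zedam" ends in -m. The stems ending in -m (delam → nodelam, wubzavvum → nowubzavvum) add the prefix no-.
The other pattern: stems ending in -b, -h or -t add -ar.
So zedam → nozedam.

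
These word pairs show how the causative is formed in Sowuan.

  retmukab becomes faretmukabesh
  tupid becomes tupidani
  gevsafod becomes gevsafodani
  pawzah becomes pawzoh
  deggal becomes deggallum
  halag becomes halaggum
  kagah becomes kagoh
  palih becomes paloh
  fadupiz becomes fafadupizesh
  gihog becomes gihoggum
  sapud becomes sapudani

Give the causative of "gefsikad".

gefsikadani

"gefsikad" ends in -d. The stems ending in -d (tupid → tupidani, sapud → sapudani, gevsafod → gevsafodani) add -ani.
So gefsikad → gefsikadani.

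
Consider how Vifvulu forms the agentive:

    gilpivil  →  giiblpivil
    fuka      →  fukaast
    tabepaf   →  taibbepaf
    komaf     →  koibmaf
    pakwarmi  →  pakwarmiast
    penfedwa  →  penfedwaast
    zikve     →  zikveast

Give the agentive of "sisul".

siibsul

"sisul" ends in a consonant. The stems ending in a consonant (komaf → koibmaf, gilpivil → giiblpivil, tabepaf → taibbepaf) insert -ib- after the first vowel.
The other pattern: stems ending in a vowel add -ast.
So sisul → siibsul.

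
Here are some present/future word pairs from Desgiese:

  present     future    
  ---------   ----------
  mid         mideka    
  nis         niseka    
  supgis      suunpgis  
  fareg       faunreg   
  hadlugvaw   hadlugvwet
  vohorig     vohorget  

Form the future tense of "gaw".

gaweka

nis and supgis both end in -s yet inflect differently (niseka, suunpgis), so the final letter is not what conditions the rule; the number of vowels is.
"gaw" has 1 vowel. The stems with 1 vowel (mid → mideka, nis → niseka) add -eka.
The other patterns: stems with 2 vowels insert -un- after the first vowel; stems with 3 vowels delete the last vowel and add -et.
So gaw → gaweka.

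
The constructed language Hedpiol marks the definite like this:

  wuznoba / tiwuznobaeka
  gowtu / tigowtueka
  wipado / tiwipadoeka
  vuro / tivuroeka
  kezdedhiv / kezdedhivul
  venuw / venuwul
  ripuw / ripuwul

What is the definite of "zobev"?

zobevul

gowtu and venuw both have last vowel 'u' yet inflect differently (tigowtueka, venuwul), so the last vowel is not what conditions the rule; whether the stem ends in a vowel or a consonant is.
"zobev" ends in a consonant. The stems ending in a consonant (kezdedhiv → kezdedhivul, venuw → venuwul, ripuw → ripuwul) add -ul.
The other pattern: stems ending in a vowel add ti- … -eka around the stem.
So zobev → zobevul.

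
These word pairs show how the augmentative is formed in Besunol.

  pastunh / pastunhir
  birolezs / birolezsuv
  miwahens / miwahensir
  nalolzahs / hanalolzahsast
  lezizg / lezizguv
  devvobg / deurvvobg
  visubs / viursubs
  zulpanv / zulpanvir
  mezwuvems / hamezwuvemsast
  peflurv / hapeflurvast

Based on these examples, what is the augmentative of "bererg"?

haberergast

devvobg and lezizg both end in -g yet inflect differently (deurvvobg, lezizguv), so the final letter is not what conditions the rule; the second-to-last letter is.
"bererg" has second-to-last letter 'r'. The one such stem in the data (peflurv → hapeflurvast) adds ha- … -ast around the stem, so the same rule applies.
The other patterns: stems whose second-to-last letter is 'b' insert -ur- after the first vowel; stems whose second-to-last letter is 'z' add -uv; stems whose second-to-last letter is 'n' add -ir.
So bererg → haberergast.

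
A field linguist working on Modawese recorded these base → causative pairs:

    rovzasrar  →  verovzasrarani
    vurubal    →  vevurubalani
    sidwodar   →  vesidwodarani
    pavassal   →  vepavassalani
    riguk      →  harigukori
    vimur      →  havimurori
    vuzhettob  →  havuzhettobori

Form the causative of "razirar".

"razirar" has last vowel 'a'. The stems whose last vowel is 'a' (rovzasrar → verovzasrarani, vurubal → vevurubalani, sidwodar → vesidwodarani) add ve- … -ani around the stem.
The other pattern: stems whose last vowel is 'o' or 'u' add ha- … -ori around the stem.
So razirar → verazirarani.

verazirarani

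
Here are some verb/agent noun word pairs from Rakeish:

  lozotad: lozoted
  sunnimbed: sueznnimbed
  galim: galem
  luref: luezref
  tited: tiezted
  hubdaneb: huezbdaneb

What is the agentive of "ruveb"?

tited and lozotad both end in -d yet inflect differently (tiezted, lozoted), so the final letter is not what conditions the rule; the last vowel is.
"ruveb" has last vowel 'e'. The stems whose last vowel is 'e' (tited → tiezted, sunnimbed → sueznnimbed, hubdaneb → huezbdaneb) insert -ez- after the first vowel.
The other pattern: stems whose last vowel is 'a' or 'i' change the last vowel to 'e'.
So ruveb → ruezveb.

ruezveb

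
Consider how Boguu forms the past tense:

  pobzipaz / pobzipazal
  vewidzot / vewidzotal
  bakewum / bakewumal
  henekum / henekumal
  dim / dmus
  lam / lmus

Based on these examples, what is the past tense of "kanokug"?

kanokugal

bakewum and dim both end in -m yet inflect differently (bakewumal, dmus), so the final letter is not what conditions the rule; the number of vowels is.
"kanokug" has 3 vowels. The stems with 3 vowels (pobzipaz → pobzipazal, vewidzot → vewidzotal, bakewum → bakewumal) add -al.
So kanokug → kanokugal.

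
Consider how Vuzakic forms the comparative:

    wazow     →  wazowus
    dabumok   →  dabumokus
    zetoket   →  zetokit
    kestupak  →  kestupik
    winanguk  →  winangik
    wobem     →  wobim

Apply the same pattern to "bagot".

dabumok and kestupak both end in -k yet inflect differently (dabumokus, kestupik), so the final letter is not what conditions the rule; the last vowel is.
"bagot" has last vowel 'o'. The stems whose last vowel is 'o' (wazow → wazowus, dabumok → dabumokus) add -us.
So bagot → bagotus.

bagotus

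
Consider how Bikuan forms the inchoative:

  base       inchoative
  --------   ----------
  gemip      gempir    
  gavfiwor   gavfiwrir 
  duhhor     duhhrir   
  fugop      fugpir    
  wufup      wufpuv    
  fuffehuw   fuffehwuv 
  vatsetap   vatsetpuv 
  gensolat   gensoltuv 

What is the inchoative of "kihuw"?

gemip and wufup both end in -p yet inflect differently (gempir, wufpuv), so the final letter is not what conditions the rule; the last vowel is.
"kihuw" has last vowel 'u'. The stems whose last vowel is 'u' (wufup → wufpuv, fuffehuw → fuffehwuv) delete the last vowel and add -uv.
The other pattern: stems whose last vowel is 'i' or 'o' delete the last vowel and add -ir.
So kihuw → kihwuv.

kihwuv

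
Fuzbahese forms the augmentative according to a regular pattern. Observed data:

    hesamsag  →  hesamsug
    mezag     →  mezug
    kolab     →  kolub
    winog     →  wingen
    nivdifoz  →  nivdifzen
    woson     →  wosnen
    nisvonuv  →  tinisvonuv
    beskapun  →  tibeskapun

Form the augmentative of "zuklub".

tizuklub

hesamsag and winog both end in -g yet inflect differently (hesamsug, wingen), so the final letter is not what conditions the rule; the last vowel is.
"zuklub" has last vowel 'u'. The stems whose last vowel is 'u' (nisvonuv → tinisvonuv, beskapun → tibeskapun) add the prefix ti-.
The other patterns: stems whose last vowel is 'a' change the last vowel to 'u'; stems whose last vowel is 'o' delete the last vowel and add -en.
So zuklub → tizuklub.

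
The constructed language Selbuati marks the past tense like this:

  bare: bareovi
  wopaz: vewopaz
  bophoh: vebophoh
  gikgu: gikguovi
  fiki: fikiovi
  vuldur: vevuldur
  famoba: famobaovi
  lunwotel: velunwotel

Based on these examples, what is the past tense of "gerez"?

wopaz and famoba both have last vowel 'a' yet inflect differently (vewopaz, famobaovi), so the last vowel is not what conditions the rule; whether the stem ends in a vowel or a consonant is.
"gerez" ends in a consonant. The stems ending in a consonant (bophoh → vebophoh, lunwotel → velunwotel, wopaz → vewopaz) add the prefix ve-.
So gerez → vegerez.

vegerez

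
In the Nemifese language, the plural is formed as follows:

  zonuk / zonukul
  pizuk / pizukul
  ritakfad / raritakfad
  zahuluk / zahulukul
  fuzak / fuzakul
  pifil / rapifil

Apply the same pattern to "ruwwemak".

ruwwemakul

"ruwwemak" ends in -k. The stems ending in -k (zahuluk → zahulukul, zonuk → zonukul, pizuk → pizukul) add -ul.
The other pattern: stems ending in -d or -l add the prefix ra-.
So ruwwemak → ruwwemakul.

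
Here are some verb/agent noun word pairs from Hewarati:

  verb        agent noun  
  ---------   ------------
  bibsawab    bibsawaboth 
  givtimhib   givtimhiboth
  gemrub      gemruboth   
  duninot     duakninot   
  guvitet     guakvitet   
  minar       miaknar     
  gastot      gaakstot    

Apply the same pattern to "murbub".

murbuboth

bibsawab and minar both have last vowel 'a' yet inflect differently (bibsawaboth, miaknar), so the last vowel is not what conditions the rule; the final letter is.
"murbub" ends in -b. The stems ending in -b (bibsawab → bibsawaboth, givtimhib → givtimhiboth, gemrub → gemruboth) add -oth.
The other pattern: stems ending in -r or -t insert -ak- after the first vowel.
So murbub → murbuboth.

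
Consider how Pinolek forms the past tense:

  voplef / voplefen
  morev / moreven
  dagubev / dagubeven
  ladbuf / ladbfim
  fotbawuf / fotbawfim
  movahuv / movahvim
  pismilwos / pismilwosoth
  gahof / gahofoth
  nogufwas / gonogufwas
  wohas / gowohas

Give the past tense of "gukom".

gukomoth

voplef and ladbuf both end in -f yet inflect differently (voplefen, ladbfim), so the final letter is not what conditions the rule; the last vowel is.
"gukom" has last vowel 'o'. The stems whose last vowel is 'o' (pismilwos → pismilwosoth, gahof → gahofoth) add -oth.
The other patterns: stems whose last vowel is 'e' add -en; stems whose last vowel is 'u' delete the last vowel and add -im; stems whose last vowel is 'a' add the prefix go-.
So gukom → gukomoth.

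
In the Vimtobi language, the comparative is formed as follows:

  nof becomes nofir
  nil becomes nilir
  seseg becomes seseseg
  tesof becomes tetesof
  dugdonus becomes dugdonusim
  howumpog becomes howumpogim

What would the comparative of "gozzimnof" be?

nof and tesof both end in -f yet inflect differently (nofir, tetesof), so the final letter is not what conditions the rule; the number of vowels is.
"gozzimnof" has 3 vowels. The stems with 3 vowels (dugdonus → dugdonusim, howumpog → howumpogim) add -im.
The other patterns: stems with 1 vowel add -ir; stems with 2 vowels repeat the first consonant+vowel as a prefix.
So gozzimnof → gozzimnofim.

gozzimnofim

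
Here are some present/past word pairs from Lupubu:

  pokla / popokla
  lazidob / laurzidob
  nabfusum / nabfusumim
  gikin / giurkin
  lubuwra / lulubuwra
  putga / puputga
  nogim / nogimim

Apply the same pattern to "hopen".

nogim and gikin both have last vowel 'i' yet inflect differently (nogimim, giurkin), so the last vowel is not what conditions the rule; the final letter is.
"hopen" ends in -n. The one such stem in the data (gikin → giurkin) inserts -ur- after the first vowel (as does lazidob), so the same rule applies.
So hopen → hourpen.

hourpen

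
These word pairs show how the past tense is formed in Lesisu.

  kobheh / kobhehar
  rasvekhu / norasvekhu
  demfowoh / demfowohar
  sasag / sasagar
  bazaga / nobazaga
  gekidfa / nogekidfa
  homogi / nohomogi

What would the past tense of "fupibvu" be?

nofupibvu

sasag and bazaga both have last vowel 'a' yet inflect differently (sasagar, nobazaga), so the last vowel is not what conditions the rule; whether the stem ends in a vowel or a consonant is.
"fupibvu" ends in a vowel. The stems ending in a vowel (homogi → nohomogi, rasvekhu → norasvekhu, bazaga → nobazaga) add the prefix no-.
So fupibvu → nofupibvu.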